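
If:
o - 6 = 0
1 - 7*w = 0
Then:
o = 6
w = 1/7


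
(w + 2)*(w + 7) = w^2 + 9*w + 14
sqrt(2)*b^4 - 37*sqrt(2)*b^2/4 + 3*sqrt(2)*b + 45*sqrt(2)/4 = (b - 5/2)*(b - 3/2)*(b + 3)*(sqrt(2)*b + sqrt(2))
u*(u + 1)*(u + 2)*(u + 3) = u^4 + 6*u^3 + 11*u^2 + 6*u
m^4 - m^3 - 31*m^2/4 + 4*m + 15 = (m - 5/2)*(m - 2)*(m + 3/2)*(m + 2)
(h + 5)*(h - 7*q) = h^2 - 7*h*q + 5*h - 35*q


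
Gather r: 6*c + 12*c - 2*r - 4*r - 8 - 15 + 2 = 18*c - 6*r - 21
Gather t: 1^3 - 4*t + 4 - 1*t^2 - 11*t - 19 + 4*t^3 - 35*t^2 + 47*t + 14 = 4*t^3 - 36*t^2 + 32*t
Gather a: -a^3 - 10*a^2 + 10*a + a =-a^3 - 10*a^2 + 11*a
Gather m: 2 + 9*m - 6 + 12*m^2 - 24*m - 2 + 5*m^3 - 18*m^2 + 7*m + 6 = 5*m^3 - 6*m^2 - 8*m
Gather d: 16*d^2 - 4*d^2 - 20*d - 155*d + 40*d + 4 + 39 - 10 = 12*d^2 - 135*d + 33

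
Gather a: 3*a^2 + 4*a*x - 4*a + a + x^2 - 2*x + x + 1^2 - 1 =3*a^2 + a*(4*x - 3) + x^2 - x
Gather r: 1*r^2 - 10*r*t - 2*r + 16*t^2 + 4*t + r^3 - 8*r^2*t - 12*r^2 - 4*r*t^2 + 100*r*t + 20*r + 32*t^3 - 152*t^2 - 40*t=r^3 + r^2*(-8*t - 11) + r*(-4*t^2 + 90*t + 18) + 32*t^3 - 136*t^2 - 36*t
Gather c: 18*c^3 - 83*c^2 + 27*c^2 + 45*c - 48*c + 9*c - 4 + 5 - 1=18*c^3 - 56*c^2 + 6*c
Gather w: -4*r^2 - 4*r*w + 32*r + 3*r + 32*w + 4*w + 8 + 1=-4*r^2 + 35*r + w*(36 - 4*r) + 9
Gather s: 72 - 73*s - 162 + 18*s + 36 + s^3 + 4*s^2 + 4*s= s^3 + 4*s^2 - 51*s - 54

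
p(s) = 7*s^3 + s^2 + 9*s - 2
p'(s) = 21*s^2 + 2*s + 9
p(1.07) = 17.35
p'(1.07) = 35.18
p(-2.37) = -110.90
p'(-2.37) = 122.21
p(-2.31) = -103.74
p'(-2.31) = 116.44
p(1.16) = 20.71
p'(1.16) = 39.58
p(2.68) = 164.04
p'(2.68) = 165.19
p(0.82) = 9.91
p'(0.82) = 24.76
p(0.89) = 11.74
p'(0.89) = 27.41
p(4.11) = 537.87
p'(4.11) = 371.95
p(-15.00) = -23537.00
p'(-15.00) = 4704.00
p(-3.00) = -209.00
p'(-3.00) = 192.00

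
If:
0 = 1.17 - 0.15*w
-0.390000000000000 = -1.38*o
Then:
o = 0.28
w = 7.80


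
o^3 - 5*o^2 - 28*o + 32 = (o - 8)*(o - 1)*(o + 4)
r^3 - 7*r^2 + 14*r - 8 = (r - 4)*(r - 2)*(r - 1)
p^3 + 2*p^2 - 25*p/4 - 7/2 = (p - 2)*(p + 1/2)*(p + 7/2)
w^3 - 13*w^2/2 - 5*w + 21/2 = (w - 7)*(w - 1)*(w + 3/2)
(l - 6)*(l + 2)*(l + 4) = l^3 - 28*l - 48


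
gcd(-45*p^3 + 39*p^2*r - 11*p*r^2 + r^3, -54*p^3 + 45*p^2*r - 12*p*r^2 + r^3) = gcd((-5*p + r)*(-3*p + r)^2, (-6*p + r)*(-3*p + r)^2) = 9*p^2 - 6*p*r + r^2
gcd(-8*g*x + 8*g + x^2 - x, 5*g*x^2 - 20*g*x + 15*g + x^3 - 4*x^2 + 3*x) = x - 1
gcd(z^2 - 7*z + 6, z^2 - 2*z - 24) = z - 6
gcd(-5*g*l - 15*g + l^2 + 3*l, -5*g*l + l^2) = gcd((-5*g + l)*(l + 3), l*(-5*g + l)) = 5*g - l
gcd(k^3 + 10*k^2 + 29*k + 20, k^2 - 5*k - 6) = k + 1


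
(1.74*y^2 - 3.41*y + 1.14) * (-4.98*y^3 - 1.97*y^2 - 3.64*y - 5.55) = -8.6652*y^5 + 13.554*y^4 - 5.2931*y^3 + 0.509600000000002*y^2 + 14.7759*y - 6.327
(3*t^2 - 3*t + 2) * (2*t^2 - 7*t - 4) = 6*t^4 - 27*t^3 + 13*t^2 - 2*t - 8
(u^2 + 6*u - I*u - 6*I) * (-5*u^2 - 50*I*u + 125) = -5*u^4 - 30*u^3 - 45*I*u^3 + 75*u^2 - 270*I*u^2 + 450*u - 125*I*u - 750*I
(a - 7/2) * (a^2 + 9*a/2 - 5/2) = a^3 + a^2 - 73*a/4 + 35/4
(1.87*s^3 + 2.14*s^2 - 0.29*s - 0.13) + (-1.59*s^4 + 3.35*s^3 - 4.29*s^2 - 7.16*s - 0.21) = -1.59*s^4 + 5.22*s^3 - 2.15*s^2 - 7.45*s - 0.34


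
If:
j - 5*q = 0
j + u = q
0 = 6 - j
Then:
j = 6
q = 6/5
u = -24/5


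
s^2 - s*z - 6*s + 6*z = (s - 6)*(s - z)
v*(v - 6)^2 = v^3 - 12*v^2 + 36*v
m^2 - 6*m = m*(m - 6)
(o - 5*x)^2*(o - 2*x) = o^3 - 12*o^2*x + 45*o*x^2 - 50*x^3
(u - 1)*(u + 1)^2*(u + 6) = u^4 + 7*u^3 + 5*u^2 - 7*u - 6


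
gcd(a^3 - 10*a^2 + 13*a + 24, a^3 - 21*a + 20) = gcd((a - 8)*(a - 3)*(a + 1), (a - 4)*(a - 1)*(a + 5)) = 1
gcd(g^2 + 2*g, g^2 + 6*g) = g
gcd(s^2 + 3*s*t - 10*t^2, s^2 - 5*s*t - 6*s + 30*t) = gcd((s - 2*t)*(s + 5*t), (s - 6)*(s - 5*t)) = 1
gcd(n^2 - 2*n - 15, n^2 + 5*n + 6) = n + 3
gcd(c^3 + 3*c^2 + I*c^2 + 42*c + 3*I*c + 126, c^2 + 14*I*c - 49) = c + 7*I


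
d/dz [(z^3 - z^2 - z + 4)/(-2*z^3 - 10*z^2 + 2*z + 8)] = (-3*z^4 + 9*z^2 + 16*z - 4)/(z^6 + 10*z^5 + 23*z^4 - 18*z^3 - 39*z^2 + 8*z + 16)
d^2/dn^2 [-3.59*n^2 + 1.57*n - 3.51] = -7.18000000000000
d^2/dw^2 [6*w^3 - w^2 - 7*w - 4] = 36*w - 2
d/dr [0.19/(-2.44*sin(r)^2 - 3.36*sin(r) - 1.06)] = (0.9272*sin(r) + 0.6384)*cos(r)/(2.44*sin(r)^2 + 3.36*sin(r) + 1.06)^2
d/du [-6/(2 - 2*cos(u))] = 3*sin(u)/(cos(u) - 1)^2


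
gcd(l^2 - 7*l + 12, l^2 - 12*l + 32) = l - 4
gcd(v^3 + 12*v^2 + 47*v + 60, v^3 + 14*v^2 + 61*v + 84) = v^2 + 7*v + 12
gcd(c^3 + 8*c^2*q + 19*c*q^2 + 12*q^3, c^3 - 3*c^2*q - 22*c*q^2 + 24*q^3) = c + 4*q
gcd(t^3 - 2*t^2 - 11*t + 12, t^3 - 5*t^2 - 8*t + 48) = t^2 - t - 12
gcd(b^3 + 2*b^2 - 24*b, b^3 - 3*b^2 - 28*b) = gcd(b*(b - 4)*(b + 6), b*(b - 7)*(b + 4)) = b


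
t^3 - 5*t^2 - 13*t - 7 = (t - 7)*(t + 1)^2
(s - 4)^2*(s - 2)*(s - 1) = s^4 - 11*s^3 + 42*s^2 - 64*s + 32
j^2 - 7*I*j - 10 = (j - 5*I)*(j - 2*I)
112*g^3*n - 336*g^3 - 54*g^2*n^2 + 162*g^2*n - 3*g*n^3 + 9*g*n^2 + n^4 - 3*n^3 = (-8*g + n)*(-2*g + n)*(7*g + n)*(n - 3)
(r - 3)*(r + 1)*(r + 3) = r^3 + r^2 - 9*r - 9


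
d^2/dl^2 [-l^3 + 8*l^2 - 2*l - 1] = 16 - 6*l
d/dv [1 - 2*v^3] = -6*v^2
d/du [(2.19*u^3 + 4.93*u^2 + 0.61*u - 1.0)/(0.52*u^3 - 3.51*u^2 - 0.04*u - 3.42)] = (4.44089209850063e-16*u^5 - 10.2505*u^4 - 0.809599999999996*u^3 - 18.9655*u^2 - 40.7412*u - 2.1262)/(0.2704*u^6 - 3.6504*u^5 + 12.2785*u^4 - 3.276*u^3 + 24.01*u^2 + 0.2736*u + 11.6964)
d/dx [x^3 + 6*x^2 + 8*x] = 3*x^2 + 12*x + 8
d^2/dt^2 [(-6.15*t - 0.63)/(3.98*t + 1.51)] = (53.961636 - 2.8421709430404e-14*t)/(3.98*t + 1.51)^3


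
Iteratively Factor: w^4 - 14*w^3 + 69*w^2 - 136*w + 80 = (w - 4)*(w^3 - 10*w^2 + 29*w - 20) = (w - 4)^2*(w^2 - 6*w + 5) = (w - 5)*(w - 4)^2*(w - 1)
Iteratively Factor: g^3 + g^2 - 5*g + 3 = (g - 1)*(g^2 + 2*g - 3) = (g - 1)*(g + 3)*(g - 1)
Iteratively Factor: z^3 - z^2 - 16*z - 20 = (z + 2)*(z^2 - 3*z - 10) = (z + 2)^2*(z - 5)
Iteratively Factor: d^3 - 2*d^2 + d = (d - 1)*(d^2 - d) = (d - 1)^2*(d)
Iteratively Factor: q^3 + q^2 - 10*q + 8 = (q - 1)*(q^2 + 2*q - 8) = (q - 2)*(q - 1)*(q + 4)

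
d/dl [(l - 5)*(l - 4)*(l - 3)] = 3*l^2 - 24*l + 47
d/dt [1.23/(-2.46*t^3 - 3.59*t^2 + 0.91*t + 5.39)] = (9.0774*t^2 + 8.8314*t - 1.1193)/(2.46*t^3 + 3.59*t^2 - 0.91*t - 5.39)^2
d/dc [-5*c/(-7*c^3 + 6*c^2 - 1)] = 5*(7*c^3 - 3*c^2*(7*c - 4) - 6*c^2 + 1)/(7*c^3 - 6*c^2 + 1)^2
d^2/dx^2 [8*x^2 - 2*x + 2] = 16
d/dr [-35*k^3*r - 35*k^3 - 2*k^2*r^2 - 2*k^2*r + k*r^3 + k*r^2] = k*(-35*k^2 - 4*k*r - 2*k + 3*r^2 + 2*r)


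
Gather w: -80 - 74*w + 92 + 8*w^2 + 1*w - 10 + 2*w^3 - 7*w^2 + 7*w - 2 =2*w^3 + w^2 - 66*w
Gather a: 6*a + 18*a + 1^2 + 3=24*a + 4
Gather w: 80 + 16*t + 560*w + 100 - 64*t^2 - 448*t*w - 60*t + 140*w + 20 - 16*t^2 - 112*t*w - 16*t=-80*t^2 - 60*t + w*(700 - 560*t) + 200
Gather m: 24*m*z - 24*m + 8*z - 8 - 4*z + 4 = m*(24*z - 24) + 4*z - 4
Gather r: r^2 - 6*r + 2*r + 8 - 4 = r^2 - 4*r + 4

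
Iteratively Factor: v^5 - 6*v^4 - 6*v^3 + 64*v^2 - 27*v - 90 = (v + 1)*(v^4 - 7*v^3 + v^2 + 63*v - 90) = (v - 5)*(v + 1)*(v^3 - 2*v^2 - 9*v + 18) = (v - 5)*(v - 3)*(v + 1)*(v^2 + v - 6) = (v - 5)*(v - 3)*(v - 2)*(v + 1)*(v + 3)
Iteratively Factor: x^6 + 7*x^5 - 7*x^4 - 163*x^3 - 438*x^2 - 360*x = (x)*(x^5 + 7*x^4 - 7*x^3 - 163*x^2 - 438*x - 360) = x*(x + 2)*(x^4 + 5*x^3 - 17*x^2 - 129*x - 180) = x*(x - 5)*(x + 2)*(x^3 + 10*x^2 + 33*x + 36) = x*(x - 5)*(x + 2)*(x + 4)*(x^2 + 6*x + 9) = x*(x - 5)*(x + 2)*(x + 3)*(x + 4)*(x + 3)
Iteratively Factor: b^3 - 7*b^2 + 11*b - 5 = (b - 1)*(b^2 - 6*b + 5) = (b - 5)*(b - 1)*(b - 1)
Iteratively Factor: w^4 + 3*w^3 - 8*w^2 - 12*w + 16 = (w - 2)*(w^3 + 5*w^2 + 2*w - 8) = (w - 2)*(w + 4)*(w^2 + w - 2) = (w - 2)*(w - 1)*(w + 4)*(w + 2)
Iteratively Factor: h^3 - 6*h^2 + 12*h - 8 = (h - 2)*(h^2 - 4*h + 4) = (h - 2)^2*(h - 2)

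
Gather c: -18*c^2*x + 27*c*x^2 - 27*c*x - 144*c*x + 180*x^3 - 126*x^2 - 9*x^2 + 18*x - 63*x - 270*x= -18*c^2*x + c*(27*x^2 - 171*x) + 180*x^3 - 135*x^2 - 315*x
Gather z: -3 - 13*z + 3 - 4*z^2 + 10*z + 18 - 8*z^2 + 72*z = -12*z^2 + 69*z + 18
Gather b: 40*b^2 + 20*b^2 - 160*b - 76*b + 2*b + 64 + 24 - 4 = 60*b^2 - 234*b + 84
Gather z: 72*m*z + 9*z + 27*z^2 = 27*z^2 + z*(72*m + 9)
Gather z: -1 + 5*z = 5*z - 1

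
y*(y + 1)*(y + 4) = y^3 + 5*y^2 + 4*y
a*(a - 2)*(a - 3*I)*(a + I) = a^4 - 2*a^3 - 2*I*a^3 + 3*a^2 + 4*I*a^2 - 6*a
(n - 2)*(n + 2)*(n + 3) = n^3 + 3*n^2 - 4*n - 12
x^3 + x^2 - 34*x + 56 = (x - 4)*(x - 2)*(x + 7)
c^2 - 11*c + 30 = (c - 6)*(c - 5)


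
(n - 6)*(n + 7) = n^2 + n - 42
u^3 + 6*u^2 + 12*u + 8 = (u + 2)^3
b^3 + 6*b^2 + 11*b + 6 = (b + 1)*(b + 2)*(b + 3)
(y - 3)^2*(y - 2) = y^3 - 8*y^2 + 21*y - 18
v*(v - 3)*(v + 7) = v^3 + 4*v^2 - 21*v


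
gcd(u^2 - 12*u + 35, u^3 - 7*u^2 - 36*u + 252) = u - 7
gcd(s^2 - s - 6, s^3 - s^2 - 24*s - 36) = s + 2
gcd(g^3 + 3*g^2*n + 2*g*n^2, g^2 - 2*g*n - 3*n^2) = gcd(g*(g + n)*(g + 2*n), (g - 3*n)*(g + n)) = g + n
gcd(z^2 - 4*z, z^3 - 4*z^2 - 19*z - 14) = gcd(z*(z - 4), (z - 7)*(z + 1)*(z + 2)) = 1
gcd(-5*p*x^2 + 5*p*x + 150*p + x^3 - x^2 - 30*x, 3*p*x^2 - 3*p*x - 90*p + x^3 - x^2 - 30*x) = x^2 - x - 30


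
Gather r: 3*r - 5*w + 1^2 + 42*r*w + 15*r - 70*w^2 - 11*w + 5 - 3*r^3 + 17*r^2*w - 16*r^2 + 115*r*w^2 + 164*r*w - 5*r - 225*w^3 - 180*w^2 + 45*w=-3*r^3 + r^2*(17*w - 16) + r*(115*w^2 + 206*w + 13) - 225*w^3 - 250*w^2 + 29*w + 6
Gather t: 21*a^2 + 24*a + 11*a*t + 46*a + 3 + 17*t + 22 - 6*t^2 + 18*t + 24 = 21*a^2 + 70*a - 6*t^2 + t*(11*a + 35) + 49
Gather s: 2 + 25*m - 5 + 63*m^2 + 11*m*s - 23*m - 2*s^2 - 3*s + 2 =63*m^2 + 2*m - 2*s^2 + s*(11*m - 3) - 1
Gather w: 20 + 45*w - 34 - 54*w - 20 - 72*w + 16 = -81*w - 18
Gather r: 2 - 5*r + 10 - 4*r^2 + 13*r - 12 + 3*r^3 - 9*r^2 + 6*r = 3*r^3 - 13*r^2 + 14*r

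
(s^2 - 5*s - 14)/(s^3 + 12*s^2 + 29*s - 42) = (s^2 - 5*s - 14)/(s^3 + 12*s^2 + 29*s - 42)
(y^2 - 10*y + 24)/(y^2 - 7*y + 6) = (y - 4)/(y - 1)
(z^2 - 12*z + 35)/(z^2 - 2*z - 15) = (z - 7)/(z + 3)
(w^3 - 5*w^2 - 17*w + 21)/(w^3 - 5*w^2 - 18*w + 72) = (w^3 - 5*w^2 - 17*w + 21)/(w^3 - 5*w^2 - 18*w + 72)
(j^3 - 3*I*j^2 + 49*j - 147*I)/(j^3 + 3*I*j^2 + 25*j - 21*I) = (j - 7*I)/(j - I)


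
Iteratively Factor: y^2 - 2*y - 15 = (y + 3)*(y - 5)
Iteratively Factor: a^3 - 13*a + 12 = (a - 1)*(a^2 + a - 12) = (a - 3)*(a - 1)*(a + 4)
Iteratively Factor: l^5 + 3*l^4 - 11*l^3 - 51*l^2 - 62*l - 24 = (l + 1)*(l^4 + 2*l^3 - 13*l^2 - 38*l - 24) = (l - 4)*(l + 1)*(l^3 + 6*l^2 + 11*l + 6) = (l - 4)*(l + 1)*(l + 3)*(l^2 + 3*l + 2) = (l - 4)*(l + 1)*(l + 2)*(l + 3)*(l + 1)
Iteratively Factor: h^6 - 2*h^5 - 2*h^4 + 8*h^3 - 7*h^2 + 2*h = (h + 2)*(h^5 - 4*h^4 + 6*h^3 - 4*h^2 + h) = (h - 1)*(h + 2)*(h^4 - 3*h^3 + 3*h^2 - h) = (h - 1)^2*(h + 2)*(h^3 - 2*h^2 + h) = h*(h - 1)^2*(h + 2)*(h^2 - 2*h + 1) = h*(h - 1)^3*(h + 2)*(h - 1)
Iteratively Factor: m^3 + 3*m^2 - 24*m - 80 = (m + 4)*(m^2 - m - 20) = (m - 5)*(m + 4)*(m + 4)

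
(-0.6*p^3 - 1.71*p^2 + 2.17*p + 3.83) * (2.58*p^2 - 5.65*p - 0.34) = -1.548*p^5 - 1.0218*p^4 + 15.4641*p^3 - 1.7977*p^2 - 22.3773*p - 1.3022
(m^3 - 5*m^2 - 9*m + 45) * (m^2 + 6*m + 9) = m^5 + m^4 - 30*m^3 - 54*m^2 + 189*m + 405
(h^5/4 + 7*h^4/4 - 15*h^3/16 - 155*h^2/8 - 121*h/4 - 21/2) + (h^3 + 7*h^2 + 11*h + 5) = h^5/4 + 7*h^4/4 + h^3/16 - 99*h^2/8 - 77*h/4 - 11/2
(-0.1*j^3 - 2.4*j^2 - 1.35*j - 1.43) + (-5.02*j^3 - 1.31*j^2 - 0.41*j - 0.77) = -5.12*j^3 - 3.71*j^2 - 1.76*j - 2.2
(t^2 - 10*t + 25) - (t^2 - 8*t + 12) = 13 - 2*t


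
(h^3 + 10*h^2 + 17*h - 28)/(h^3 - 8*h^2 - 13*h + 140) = (h^2 + 6*h - 7)/(h^2 - 12*h + 35)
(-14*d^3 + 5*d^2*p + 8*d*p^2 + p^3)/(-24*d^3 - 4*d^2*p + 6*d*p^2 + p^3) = (-7*d^2 + 6*d*p + p^2)/(-12*d^2 + 4*d*p + p^2)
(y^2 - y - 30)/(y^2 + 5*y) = (y - 6)/y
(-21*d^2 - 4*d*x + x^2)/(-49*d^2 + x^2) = (3*d + x)/(7*d + x)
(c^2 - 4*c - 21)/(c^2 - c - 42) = (c + 3)/(c + 6)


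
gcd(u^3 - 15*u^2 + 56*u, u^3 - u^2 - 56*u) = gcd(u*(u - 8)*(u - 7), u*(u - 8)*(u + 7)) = u^2 - 8*u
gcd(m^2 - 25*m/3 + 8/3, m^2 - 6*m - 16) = m - 8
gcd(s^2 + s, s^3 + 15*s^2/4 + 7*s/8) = s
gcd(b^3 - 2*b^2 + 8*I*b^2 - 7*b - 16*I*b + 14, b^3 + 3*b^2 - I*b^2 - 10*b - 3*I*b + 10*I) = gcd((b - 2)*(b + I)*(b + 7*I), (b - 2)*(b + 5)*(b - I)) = b - 2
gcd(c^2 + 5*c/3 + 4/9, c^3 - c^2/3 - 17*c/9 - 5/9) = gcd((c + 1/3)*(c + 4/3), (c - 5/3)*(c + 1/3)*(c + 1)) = c + 1/3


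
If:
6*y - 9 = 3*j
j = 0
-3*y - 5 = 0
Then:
No Solution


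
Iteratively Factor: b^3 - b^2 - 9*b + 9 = (b - 3)*(b^2 + 2*b - 3) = (b - 3)*(b + 3)*(b - 1)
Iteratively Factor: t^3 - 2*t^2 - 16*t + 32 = (t - 2)*(t^2 - 16) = (t - 4)*(t - 2)*(t + 4)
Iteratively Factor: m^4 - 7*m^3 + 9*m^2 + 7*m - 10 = (m + 1)*(m^3 - 8*m^2 + 17*m - 10) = (m - 5)*(m + 1)*(m^2 - 3*m + 2) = (m - 5)*(m - 1)*(m + 1)*(m - 2)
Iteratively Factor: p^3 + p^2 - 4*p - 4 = (p - 2)*(p^2 + 3*p + 2) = (p - 2)*(p + 2)*(p + 1)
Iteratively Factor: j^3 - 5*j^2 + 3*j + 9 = (j + 1)*(j^2 - 6*j + 9) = (j - 3)*(j + 1)*(j - 3)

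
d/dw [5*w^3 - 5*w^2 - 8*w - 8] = 15*w^2 - 10*w - 8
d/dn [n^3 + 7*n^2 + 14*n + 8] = 3*n^2 + 14*n + 14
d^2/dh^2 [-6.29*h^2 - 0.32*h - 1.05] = -12.5800000000000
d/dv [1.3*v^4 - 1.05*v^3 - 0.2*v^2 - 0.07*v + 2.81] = 5.2*v^3 - 3.15*v^2 - 0.4*v - 0.07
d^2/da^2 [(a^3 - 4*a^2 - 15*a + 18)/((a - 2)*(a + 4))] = 10*(a^3 - 18*a^2 - 12*a - 56)/(a^6 + 6*a^5 - 12*a^4 - 88*a^3 + 96*a^2 + 384*a - 512)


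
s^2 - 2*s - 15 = (s - 5)*(s + 3)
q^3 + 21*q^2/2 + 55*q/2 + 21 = (q + 3/2)*(q + 2)*(q + 7)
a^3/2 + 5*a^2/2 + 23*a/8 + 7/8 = (a/2 + 1/4)*(a + 1)*(a + 7/2)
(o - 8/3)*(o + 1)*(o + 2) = o^3 + o^2/3 - 6*o - 16/3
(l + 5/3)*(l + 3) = l^2 + 14*l/3 + 5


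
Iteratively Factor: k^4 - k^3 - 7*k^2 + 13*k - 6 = (k - 1)*(k^3 - 7*k + 6) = (k - 1)^2*(k^2 + k - 6) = (k - 1)^2*(k + 3)*(k - 2)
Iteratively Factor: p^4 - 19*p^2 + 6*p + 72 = (p + 4)*(p^3 - 4*p^2 - 3*p + 18) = (p - 3)*(p + 4)*(p^2 - p - 6) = (p - 3)*(p + 2)*(p + 4)*(p - 3)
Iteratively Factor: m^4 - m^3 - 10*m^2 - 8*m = (m + 1)*(m^3 - 2*m^2 - 8*m) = m*(m + 1)*(m^2 - 2*m - 8) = m*(m - 4)*(m + 1)*(m + 2)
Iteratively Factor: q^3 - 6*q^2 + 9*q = (q - 3)*(q^2 - 3*q) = q*(q - 3)*(q - 3)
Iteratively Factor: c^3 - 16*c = (c - 4)*(c^2 + 4*c) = c*(c - 4)*(c + 4)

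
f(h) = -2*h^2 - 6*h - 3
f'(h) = -4*h - 6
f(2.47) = -30.02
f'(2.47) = -15.88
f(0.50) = -6.50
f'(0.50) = -8.00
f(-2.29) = 0.25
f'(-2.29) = 3.16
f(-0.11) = -2.36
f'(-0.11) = -5.56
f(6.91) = -139.96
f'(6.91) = -33.64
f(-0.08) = -2.53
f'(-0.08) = -5.68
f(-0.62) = -0.05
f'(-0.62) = -3.52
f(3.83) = -55.32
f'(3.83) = -21.32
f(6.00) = -111.00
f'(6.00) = -30.00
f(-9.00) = -111.00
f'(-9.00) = 30.00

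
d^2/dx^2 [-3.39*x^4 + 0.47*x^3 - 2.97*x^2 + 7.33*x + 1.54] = -40.68*x^2 + 2.82*x - 5.94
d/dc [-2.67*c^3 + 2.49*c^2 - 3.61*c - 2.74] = -8.01*c^2 + 4.98*c - 3.61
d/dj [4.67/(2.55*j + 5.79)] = -11.9085/(2.55*j + 5.79)^2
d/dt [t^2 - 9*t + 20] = 2*t - 9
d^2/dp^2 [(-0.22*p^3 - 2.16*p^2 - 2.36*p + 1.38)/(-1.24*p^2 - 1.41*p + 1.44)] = (4.44089209850063e-16*p^5 + 1.364812*p^3 + 7.72992*p^2 + 13.544496*p + 8.126028)/(1.906624*p^6 + 6.504048*p^5 + 0.753299999999999*p^4 - 12.302955*p^3 - 0.8748*p^2 + 8.771328*p - 2.985984)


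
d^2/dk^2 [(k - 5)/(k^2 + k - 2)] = 2*((4 - 3*k)*(k^2 + k - 2) + (k - 5)*(2*k + 1)^2)/(k^2 + k - 2)^3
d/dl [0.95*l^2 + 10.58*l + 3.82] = 1.9*l + 10.58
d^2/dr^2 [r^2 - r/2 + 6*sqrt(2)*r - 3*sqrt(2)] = 2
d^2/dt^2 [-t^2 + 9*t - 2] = -2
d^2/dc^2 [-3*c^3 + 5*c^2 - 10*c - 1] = 10 - 18*c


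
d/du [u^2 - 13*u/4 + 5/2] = 2*u - 13/4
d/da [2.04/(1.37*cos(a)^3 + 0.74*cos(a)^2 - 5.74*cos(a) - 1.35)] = (8.3844*cos(a)^2 + 3.0192*cos(a) - 11.7096)*sin(a)/(1.37*cos(a)^3 + 0.74*cos(a)^2 - 5.74*cos(a) - 1.35)^2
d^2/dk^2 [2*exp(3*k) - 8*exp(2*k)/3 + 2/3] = (18*exp(k) - 32/3)*exp(2*k)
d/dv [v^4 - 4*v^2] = 4*v*(v^2 - 2)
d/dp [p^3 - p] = 3*p^2 - 1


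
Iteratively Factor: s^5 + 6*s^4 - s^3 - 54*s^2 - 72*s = (s + 3)*(s^4 + 3*s^3 - 10*s^2 - 24*s) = s*(s + 3)*(s^3 + 3*s^2 - 10*s - 24) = s*(s + 3)*(s + 4)*(s^2 - s - 6) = s*(s - 3)*(s + 3)*(s + 4)*(s + 2)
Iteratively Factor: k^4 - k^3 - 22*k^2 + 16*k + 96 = (k + 4)*(k^3 - 5*k^2 - 2*k + 24) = (k + 2)*(k + 4)*(k^2 - 7*k + 12) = (k - 4)*(k + 2)*(k + 4)*(k - 3)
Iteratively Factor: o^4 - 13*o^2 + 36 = (o - 2)*(o^3 + 2*o^2 - 9*o - 18) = (o - 2)*(o + 3)*(o^2 - o - 6) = (o - 3)*(o - 2)*(o + 3)*(o + 2)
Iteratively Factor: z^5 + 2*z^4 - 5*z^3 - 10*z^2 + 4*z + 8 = (z - 2)*(z^4 + 4*z^3 + 3*z^2 - 4*z - 4) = (z - 2)*(z - 1)*(z^3 + 5*z^2 + 8*z + 4) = (z - 2)*(z - 1)*(z + 2)*(z^2 + 3*z + 2) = (z - 2)*(z - 1)*(z + 2)^2*(z + 1)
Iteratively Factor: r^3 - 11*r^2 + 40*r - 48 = (r - 4)*(r^2 - 7*r + 12) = (r - 4)*(r - 3)*(r - 4)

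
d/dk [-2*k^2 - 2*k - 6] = -4*k - 2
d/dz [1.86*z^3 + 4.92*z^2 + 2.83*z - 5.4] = 5.58*z^2 + 9.84*z + 2.83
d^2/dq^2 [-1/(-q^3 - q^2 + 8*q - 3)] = 2*(-(3*q + 1)*(q^3 + q^2 - 8*q + 3) + (3*q^2 + 2*q - 8)^2)/(q^3 + q^2 - 8*q + 3)^3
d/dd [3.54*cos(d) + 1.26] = -3.54*sin(d)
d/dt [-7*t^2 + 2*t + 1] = 2 - 14*t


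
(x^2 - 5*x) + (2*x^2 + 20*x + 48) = 3*x^2 + 15*x + 48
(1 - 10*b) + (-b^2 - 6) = -b^2 - 10*b - 5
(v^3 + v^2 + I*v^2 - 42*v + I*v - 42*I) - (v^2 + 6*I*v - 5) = v^3 + I*v^2 - 42*v - 5*I*v + 5 - 42*I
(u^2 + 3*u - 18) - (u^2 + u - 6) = 2*u - 12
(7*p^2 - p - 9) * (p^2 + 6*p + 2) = 7*p^4 + 41*p^3 - p^2 - 56*p - 18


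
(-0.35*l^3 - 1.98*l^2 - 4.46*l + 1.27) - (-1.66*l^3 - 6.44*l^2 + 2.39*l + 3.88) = 1.31*l^3 + 4.46*l^2 - 6.85*l - 2.61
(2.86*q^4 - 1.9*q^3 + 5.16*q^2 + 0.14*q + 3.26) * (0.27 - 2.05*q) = -5.863*q^5 + 4.6672*q^4 - 11.091*q^3 + 1.1062*q^2 - 6.6452*q + 0.8802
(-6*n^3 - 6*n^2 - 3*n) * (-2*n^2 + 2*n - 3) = 12*n^5 + 12*n^3 + 12*n^2 + 9*n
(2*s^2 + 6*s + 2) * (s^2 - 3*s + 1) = 2*s^4 - 14*s^2 + 2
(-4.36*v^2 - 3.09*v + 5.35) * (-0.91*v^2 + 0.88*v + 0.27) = 3.9676*v^4 - 1.0249*v^3 - 8.7649*v^2 + 3.8737*v + 1.4445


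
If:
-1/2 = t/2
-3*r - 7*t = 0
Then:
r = 7/3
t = -1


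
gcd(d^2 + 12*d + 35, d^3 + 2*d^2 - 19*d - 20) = d + 5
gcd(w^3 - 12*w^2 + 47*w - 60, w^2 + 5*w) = 1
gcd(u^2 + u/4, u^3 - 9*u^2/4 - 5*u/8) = u^2 + u/4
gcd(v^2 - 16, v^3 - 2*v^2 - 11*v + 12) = v - 4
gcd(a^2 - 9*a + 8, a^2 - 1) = a - 1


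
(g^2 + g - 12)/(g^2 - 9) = (g + 4)/(g + 3)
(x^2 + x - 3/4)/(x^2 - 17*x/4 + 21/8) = 2*(4*x^2 + 4*x - 3)/(8*x^2 - 34*x + 21)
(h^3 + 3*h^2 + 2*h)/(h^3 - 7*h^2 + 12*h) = (h^2 + 3*h + 2)/(h^2 - 7*h + 12)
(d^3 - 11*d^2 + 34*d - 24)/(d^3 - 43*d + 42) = (d - 4)/(d + 7)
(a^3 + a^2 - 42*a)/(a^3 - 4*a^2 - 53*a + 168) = a*(a - 6)/(a^2 - 11*a + 24)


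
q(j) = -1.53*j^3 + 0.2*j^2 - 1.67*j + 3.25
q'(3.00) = -41.78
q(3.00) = -41.27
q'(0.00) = -1.67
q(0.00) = 3.25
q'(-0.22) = -1.98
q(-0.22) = 3.64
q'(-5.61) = -148.37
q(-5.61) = 289.05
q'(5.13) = -120.41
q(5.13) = -206.61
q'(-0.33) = -2.30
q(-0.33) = 3.88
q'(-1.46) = -12.04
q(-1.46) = 10.88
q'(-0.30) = -2.20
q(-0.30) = 3.81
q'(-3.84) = -70.89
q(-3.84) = 99.25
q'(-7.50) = -262.86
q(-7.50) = 672.49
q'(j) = -4.59*j^2 + 0.4*j - 1.67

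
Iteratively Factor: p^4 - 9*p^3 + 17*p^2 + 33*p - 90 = (p - 3)*(p^3 - 6*p^2 - p + 30) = (p - 5)*(p - 3)*(p^2 - p - 6) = (p - 5)*(p - 3)^2*(p + 2)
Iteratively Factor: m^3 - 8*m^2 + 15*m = (m - 5)*(m^2 - 3*m) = m*(m - 5)*(m - 3)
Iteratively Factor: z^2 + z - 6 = (z - 2)*(z + 3)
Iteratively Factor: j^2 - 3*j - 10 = (j - 5)*(j + 2)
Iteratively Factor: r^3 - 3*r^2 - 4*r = (r - 4)*(r^2 + r) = (r - 4)*(r + 1)*(r)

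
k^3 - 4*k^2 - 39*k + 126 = (k - 7)*(k - 3)*(k + 6)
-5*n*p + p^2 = p*(-5*n + p)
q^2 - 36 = (q - 6)*(q + 6)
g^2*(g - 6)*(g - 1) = g^4 - 7*g^3 + 6*g^2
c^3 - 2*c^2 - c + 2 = (c - 2)*(c - 1)*(c + 1)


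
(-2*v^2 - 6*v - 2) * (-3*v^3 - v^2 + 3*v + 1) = 6*v^5 + 20*v^4 + 6*v^3 - 18*v^2 - 12*v - 2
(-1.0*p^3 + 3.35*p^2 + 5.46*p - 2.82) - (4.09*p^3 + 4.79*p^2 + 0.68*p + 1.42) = -5.09*p^3 - 1.44*p^2 + 4.78*p - 4.24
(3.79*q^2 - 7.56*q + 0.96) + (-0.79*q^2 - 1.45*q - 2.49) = 3.0*q^2 - 9.01*q - 1.53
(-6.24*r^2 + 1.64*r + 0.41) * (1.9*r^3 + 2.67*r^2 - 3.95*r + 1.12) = -11.856*r^5 - 13.5448*r^4 + 29.8058*r^3 - 12.3721*r^2 + 0.2173*r + 0.4592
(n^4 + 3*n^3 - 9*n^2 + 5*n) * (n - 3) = n^5 - 18*n^3 + 32*n^2 - 15*n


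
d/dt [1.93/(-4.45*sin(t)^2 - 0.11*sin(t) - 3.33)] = (17.177*sin(t) + 0.2123)*cos(t)/(4.45*sin(t)^2 + 0.11*sin(t) + 3.33)^2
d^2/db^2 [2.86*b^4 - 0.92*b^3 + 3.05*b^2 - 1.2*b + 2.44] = 34.32*b^2 - 5.52*b + 6.1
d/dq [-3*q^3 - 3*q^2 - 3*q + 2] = -9*q^2 - 6*q - 3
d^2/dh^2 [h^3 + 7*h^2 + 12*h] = 6*h + 14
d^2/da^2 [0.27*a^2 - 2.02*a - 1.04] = 0.540000000000000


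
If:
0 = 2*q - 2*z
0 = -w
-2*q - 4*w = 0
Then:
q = 0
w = 0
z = 0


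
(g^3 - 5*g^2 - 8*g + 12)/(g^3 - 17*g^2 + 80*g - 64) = (g^2 - 4*g - 12)/(g^2 - 16*g + 64)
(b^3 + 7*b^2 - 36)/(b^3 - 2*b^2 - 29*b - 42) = (b^2 + 4*b - 12)/(b^2 - 5*b - 14)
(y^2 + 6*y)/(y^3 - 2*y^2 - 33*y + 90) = y/(y^2 - 8*y + 15)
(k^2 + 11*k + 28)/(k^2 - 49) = (k + 4)/(k - 7)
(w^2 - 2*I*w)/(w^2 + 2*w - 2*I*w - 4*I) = w/(w + 2)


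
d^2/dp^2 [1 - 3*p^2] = -6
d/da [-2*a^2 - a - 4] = -4*a - 1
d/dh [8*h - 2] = 8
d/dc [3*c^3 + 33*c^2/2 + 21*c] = 9*c^2 + 33*c + 21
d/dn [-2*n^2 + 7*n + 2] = 7 - 4*n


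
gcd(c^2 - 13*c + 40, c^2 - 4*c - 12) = 1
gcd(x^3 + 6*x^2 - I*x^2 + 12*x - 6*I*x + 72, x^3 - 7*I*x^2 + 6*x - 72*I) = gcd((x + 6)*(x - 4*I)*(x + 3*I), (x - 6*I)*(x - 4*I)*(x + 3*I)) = x^2 - I*x + 12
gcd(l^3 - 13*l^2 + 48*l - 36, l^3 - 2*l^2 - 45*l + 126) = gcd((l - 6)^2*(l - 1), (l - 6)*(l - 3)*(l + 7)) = l - 6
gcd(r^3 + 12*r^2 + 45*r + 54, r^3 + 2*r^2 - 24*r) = r + 6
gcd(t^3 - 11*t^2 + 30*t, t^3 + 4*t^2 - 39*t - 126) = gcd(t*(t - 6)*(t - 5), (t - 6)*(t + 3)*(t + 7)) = t - 6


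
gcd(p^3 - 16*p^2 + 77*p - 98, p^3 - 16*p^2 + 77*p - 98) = p^3 - 16*p^2 + 77*p - 98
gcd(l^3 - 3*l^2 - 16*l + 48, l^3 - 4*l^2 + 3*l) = l - 3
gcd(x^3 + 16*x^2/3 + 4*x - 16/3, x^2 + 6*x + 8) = x^2 + 6*x + 8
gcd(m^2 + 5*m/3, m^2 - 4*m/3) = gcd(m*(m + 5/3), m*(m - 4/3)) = m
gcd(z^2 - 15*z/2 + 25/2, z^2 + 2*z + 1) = 1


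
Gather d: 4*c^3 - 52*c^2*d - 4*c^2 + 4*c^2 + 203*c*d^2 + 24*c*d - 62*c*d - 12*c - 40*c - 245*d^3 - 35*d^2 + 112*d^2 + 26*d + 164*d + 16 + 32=4*c^3 - 52*c - 245*d^3 + d^2*(203*c + 77) + d*(-52*c^2 - 38*c + 190) + 48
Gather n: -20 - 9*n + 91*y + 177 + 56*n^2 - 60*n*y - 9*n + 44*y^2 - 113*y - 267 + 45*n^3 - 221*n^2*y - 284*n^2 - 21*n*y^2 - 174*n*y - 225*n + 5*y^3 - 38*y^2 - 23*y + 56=45*n^3 + n^2*(-221*y - 228) + n*(-21*y^2 - 234*y - 243) + 5*y^3 + 6*y^2 - 45*y - 54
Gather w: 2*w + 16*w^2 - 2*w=16*w^2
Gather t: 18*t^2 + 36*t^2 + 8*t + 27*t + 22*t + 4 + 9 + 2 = 54*t^2 + 57*t + 15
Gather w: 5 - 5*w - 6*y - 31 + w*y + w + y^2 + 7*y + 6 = w*(y - 4) + y^2 + y - 20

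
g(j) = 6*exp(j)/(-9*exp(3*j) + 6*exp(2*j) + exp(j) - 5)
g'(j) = 6*(27*exp(3*j) - 12*exp(2*j) - exp(j))*exp(j)/(-9*exp(3*j) + 6*exp(2*j) + exp(j) - 5)^2 + 6*exp(j)/(-9*exp(3*j) + 6*exp(2*j) + exp(j) - 5)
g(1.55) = -0.03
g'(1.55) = 0.08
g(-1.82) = -0.21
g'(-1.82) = -0.22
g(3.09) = -0.00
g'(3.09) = 0.00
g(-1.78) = -0.22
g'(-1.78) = -0.23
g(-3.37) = -0.04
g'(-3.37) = -0.04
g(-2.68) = -0.08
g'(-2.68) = -0.09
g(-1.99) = -0.17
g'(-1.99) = -0.18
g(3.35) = -0.00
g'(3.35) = 0.00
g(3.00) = 0.00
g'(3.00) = 0.00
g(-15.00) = 0.00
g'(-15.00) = 0.00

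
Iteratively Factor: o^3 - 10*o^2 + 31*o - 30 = (o - 2)*(o^2 - 8*o + 15) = (o - 3)*(o - 2)*(o - 5)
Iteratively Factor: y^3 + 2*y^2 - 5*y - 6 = (y + 1)*(y^2 + y - 6) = (y + 1)*(y + 3)*(y - 2)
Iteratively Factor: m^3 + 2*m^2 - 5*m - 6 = (m + 3)*(m^2 - m - 2) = (m - 2)*(m + 3)*(m + 1)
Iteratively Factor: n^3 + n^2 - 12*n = (n + 4)*(n^2 - 3*n) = (n - 3)*(n + 4)*(n)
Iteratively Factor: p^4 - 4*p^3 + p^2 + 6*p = (p - 2)*(p^3 - 2*p^2 - 3*p) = p*(p - 2)*(p^2 - 2*p - 3) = p*(p - 3)*(p - 2)*(p + 1)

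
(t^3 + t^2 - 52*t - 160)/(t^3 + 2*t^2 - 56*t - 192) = (t + 5)/(t + 6)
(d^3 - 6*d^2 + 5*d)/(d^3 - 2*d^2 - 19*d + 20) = d/(d + 4)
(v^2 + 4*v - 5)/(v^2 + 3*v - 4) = (v + 5)/(v + 4)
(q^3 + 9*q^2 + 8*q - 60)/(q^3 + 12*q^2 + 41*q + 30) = (q - 2)/(q + 1)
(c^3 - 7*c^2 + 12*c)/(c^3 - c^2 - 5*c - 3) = c*(c - 4)/(c^2 + 2*c + 1)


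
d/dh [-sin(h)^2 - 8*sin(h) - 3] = -2*(sin(h) + 4)*cos(h)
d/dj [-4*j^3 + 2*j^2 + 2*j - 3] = -12*j^2 + 4*j + 2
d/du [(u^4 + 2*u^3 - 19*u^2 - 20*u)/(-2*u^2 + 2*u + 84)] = (-2*u^5 + u^4 + 172*u^3 + 213*u^2 - 1596*u - 840)/(2*(u^4 - 2*u^3 - 83*u^2 + 84*u + 1764))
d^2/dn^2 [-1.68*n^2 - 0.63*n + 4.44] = -3.36000000000000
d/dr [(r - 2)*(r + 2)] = 2*r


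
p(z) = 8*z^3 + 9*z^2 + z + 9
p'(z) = 24*z^2 + 18*z + 1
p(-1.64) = -3.72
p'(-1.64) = 36.03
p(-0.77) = 9.91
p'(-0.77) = 1.37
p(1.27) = 41.17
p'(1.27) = 62.57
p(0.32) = 10.50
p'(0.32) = 9.22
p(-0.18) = 9.06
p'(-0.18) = -1.46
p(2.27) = 151.22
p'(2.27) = 165.53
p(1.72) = 78.05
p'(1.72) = 102.96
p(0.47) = 12.29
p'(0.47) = 14.76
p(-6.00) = -1401.00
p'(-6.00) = 757.00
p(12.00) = 15141.00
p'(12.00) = 3673.00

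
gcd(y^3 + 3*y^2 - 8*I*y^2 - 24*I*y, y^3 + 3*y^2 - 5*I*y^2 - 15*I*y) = y^2 + 3*y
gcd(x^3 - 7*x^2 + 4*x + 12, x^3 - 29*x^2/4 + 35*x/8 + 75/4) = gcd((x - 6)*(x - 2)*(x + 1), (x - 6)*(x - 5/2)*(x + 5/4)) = x - 6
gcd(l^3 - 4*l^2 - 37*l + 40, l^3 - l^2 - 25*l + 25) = l^2 + 4*l - 5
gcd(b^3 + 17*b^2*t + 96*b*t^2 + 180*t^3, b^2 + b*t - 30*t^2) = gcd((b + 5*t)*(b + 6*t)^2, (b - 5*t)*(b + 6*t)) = b + 6*t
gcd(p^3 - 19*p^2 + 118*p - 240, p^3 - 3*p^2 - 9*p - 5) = p - 5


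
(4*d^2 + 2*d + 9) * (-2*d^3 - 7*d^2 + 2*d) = -8*d^5 - 32*d^4 - 24*d^3 - 59*d^2 + 18*d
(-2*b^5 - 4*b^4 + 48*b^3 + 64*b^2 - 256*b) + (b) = -2*b^5 - 4*b^4 + 48*b^3 + 64*b^2 - 255*b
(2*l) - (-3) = 2*l + 3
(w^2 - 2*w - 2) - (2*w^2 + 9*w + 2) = -w^2 - 11*w - 4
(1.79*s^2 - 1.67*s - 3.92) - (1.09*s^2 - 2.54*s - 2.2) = 0.7*s^2 + 0.87*s - 1.72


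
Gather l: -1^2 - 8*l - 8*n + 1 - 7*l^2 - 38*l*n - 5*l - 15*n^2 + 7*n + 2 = -7*l^2 + l*(-38*n - 13) - 15*n^2 - n + 2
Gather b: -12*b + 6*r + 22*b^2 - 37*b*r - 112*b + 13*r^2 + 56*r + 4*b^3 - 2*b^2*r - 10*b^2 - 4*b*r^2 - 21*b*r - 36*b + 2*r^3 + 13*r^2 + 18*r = 4*b^3 + b^2*(12 - 2*r) + b*(-4*r^2 - 58*r - 160) + 2*r^3 + 26*r^2 + 80*r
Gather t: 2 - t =2 - t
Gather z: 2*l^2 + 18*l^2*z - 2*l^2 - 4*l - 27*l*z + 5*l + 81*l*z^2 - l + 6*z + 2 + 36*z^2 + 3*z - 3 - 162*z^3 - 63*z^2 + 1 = -162*z^3 + z^2*(81*l - 27) + z*(18*l^2 - 27*l + 9)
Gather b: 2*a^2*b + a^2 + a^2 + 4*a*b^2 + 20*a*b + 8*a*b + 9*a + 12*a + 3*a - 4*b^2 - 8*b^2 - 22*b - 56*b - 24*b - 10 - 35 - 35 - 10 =2*a^2 + 24*a + b^2*(4*a - 12) + b*(2*a^2 + 28*a - 102) - 90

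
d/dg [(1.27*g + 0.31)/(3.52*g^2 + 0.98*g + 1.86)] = (-4.4704*g^2 - 2.1824*g + 2.0584)/(12.3904*g^4 + 6.8992*g^3 + 14.0548*g^2 + 3.6456*g + 3.4596)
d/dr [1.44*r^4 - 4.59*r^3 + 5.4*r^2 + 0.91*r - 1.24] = 5.76*r^3 - 13.77*r^2 + 10.8*r + 0.91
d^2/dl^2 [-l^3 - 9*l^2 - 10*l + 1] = -6*l - 18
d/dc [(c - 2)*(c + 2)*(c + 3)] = 3*c^2 + 6*c - 4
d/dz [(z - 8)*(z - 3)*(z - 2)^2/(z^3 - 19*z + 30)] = (z^2 + 10*z - 66)/(z^2 + 10*z + 25)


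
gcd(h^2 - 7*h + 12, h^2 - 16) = h - 4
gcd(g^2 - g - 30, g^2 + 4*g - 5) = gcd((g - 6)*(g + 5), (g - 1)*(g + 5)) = g + 5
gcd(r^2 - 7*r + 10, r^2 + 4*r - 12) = r - 2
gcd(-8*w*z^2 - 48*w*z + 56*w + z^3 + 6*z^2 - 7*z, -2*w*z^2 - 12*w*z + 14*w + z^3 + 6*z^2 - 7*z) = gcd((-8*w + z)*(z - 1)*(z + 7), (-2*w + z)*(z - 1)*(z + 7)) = z^2 + 6*z - 7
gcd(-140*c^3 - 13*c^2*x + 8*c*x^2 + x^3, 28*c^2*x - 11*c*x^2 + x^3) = -4*c + x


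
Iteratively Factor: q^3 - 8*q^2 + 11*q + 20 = (q + 1)*(q^2 - 9*q + 20) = (q - 4)*(q + 1)*(q - 5)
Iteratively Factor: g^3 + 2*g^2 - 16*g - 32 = (g + 2)*(g^2 - 16) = (g + 2)*(g + 4)*(g - 4)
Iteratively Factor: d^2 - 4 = (d - 2)*(d + 2)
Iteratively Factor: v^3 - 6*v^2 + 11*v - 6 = (v - 2)*(v^2 - 4*v + 3) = (v - 3)*(v - 2)*(v - 1)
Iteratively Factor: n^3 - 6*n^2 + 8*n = (n - 4)*(n^2 - 2*n) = (n - 4)*(n - 2)*(n)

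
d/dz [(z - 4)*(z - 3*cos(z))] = z + (z - 4)*(3*sin(z) + 1) - 3*cos(z)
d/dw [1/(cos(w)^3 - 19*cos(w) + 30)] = (3*cos(w)^2 - 19)*sin(w)/(cos(w)^3 - 19*cos(w) + 30)^2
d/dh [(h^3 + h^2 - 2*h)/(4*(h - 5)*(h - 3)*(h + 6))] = (-3*h^4 - 62*h^3 + 233*h^2 + 180*h - 180)/(4*(h^6 - 4*h^5 - 62*h^4 + 312*h^3 + 729*h^2 - 5940*h + 8100))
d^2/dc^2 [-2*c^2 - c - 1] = -4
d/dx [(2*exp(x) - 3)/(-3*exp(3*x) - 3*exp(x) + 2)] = (3*(2*exp(x) - 3)*(3*exp(2*x) + 1) - 6*exp(3*x) - 6*exp(x) + 4)*exp(x)/(3*exp(3*x) + 3*exp(x) - 2)^2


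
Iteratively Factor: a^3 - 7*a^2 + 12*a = (a - 3)*(a^2 - 4*a) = (a - 4)*(a - 3)*(a)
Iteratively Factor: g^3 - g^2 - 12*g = (g)*(g^2 - g - 12) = g*(g - 4)*(g + 3)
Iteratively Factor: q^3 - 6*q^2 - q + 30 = (q - 3)*(q^2 - 3*q - 10) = (q - 3)*(q + 2)*(q - 5)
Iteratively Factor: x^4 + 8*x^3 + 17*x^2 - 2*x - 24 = (x - 1)*(x^3 + 9*x^2 + 26*x + 24) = (x - 1)*(x + 4)*(x^2 + 5*x + 6) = (x - 1)*(x + 2)*(x + 4)*(x + 3)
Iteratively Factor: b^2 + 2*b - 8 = (b + 4)*(b - 2)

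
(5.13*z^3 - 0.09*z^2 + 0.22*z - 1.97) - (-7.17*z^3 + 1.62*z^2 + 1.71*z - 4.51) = 12.3*z^3 - 1.71*z^2 - 1.49*z + 2.54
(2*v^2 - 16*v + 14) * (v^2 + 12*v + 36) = 2*v^4 + 8*v^3 - 106*v^2 - 408*v + 504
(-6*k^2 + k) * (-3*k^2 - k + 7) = 18*k^4 + 3*k^3 - 43*k^2 + 7*k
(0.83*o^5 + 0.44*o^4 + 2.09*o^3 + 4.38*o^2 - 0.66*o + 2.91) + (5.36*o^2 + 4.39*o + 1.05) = 0.83*o^5 + 0.44*o^4 + 2.09*o^3 + 9.74*o^2 + 3.73*o + 3.96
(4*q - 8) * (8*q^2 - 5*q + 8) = 32*q^3 - 84*q^2 + 72*q - 64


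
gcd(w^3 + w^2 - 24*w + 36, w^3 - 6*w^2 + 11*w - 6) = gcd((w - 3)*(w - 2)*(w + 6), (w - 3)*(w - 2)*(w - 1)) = w^2 - 5*w + 6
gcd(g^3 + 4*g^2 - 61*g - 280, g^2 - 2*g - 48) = g - 8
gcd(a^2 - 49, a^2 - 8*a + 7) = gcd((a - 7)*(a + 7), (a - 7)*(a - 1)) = a - 7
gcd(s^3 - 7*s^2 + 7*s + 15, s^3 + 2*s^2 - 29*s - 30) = s^2 - 4*s - 5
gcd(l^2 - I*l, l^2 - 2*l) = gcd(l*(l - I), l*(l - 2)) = l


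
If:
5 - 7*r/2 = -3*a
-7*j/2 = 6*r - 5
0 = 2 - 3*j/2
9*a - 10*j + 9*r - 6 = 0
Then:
No Solution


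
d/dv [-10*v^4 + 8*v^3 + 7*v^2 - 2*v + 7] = -40*v^3 + 24*v^2 + 14*v - 2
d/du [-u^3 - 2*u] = -3*u^2 - 2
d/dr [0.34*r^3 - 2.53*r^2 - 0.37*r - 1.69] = 1.02*r^2 - 5.06*r - 0.37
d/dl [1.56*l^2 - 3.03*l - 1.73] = 3.12*l - 3.03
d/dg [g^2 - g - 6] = 2*g - 1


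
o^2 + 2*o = o*(o + 2)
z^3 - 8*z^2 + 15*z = z*(z - 5)*(z - 3)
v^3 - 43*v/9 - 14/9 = (v - 7/3)*(v + 1/3)*(v + 2)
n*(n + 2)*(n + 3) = n^3 + 5*n^2 + 6*n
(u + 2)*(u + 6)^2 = u^3 + 14*u^2 + 60*u + 72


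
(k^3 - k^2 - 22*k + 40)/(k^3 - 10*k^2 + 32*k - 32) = (k + 5)/(k - 4)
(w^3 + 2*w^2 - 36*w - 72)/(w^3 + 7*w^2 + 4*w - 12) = (w - 6)/(w - 1)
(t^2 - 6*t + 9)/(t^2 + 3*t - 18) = (t - 3)/(t + 6)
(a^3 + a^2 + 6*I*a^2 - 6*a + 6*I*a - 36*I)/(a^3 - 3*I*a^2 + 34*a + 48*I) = (a^3 + a^2*(1 + 6*I) + 6*a*(-1 + I) - 36*I)/(a^3 - 3*I*a^2 + 34*a + 48*I)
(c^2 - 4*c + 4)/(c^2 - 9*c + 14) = (c - 2)/(c - 7)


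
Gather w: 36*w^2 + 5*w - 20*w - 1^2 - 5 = 36*w^2 - 15*w - 6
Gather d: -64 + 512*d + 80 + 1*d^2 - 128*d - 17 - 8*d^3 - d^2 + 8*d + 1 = -8*d^3 + 392*d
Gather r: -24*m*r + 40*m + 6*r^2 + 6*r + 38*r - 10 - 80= 40*m + 6*r^2 + r*(44 - 24*m) - 90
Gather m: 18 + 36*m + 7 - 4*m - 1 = 32*m + 24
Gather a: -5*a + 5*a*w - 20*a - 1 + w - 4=a*(5*w - 25) + w - 5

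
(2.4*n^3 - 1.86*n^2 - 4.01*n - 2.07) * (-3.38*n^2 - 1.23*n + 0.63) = -8.112*n^5 + 3.3348*n^4 + 17.3536*n^3 + 10.7571*n^2 + 0.0197999999999996*n - 1.3041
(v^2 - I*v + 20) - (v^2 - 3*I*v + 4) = 2*I*v + 16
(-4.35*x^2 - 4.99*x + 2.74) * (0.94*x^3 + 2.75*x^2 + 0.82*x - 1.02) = -4.089*x^5 - 16.6531*x^4 - 14.7139*x^3 + 7.8802*x^2 + 7.3366*x - 2.7948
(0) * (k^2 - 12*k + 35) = 0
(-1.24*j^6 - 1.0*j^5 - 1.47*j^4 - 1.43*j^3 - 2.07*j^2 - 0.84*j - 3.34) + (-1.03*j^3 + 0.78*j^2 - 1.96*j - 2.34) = -1.24*j^6 - 1.0*j^5 - 1.47*j^4 - 2.46*j^3 - 1.29*j^2 - 2.8*j - 5.68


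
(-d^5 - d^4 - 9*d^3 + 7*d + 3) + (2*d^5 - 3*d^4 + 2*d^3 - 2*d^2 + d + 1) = d^5 - 4*d^4 - 7*d^3 - 2*d^2 + 8*d + 4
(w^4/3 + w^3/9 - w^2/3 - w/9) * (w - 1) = w^5/3 - 2*w^4/9 - 4*w^3/9 + 2*w^2/9 + w/9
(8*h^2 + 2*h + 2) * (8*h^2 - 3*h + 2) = 64*h^4 - 8*h^3 + 26*h^2 - 2*h + 4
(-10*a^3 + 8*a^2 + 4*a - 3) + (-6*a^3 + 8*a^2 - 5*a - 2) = -16*a^3 + 16*a^2 - a - 5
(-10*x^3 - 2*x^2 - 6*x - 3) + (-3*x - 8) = -10*x^3 - 2*x^2 - 9*x - 11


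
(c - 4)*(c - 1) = c^2 - 5*c + 4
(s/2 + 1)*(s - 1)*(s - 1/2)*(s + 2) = s^4/2 + 5*s^3/4 - 3*s^2/4 - 2*s + 1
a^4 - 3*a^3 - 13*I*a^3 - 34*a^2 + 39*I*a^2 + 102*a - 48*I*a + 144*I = (a - 3)*(a - 8*I)*(a - 6*I)*(a + I)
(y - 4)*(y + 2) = y^2 - 2*y - 8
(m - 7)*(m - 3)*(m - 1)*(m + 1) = m^4 - 10*m^3 + 20*m^2 + 10*m - 21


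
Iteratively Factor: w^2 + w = (w)*(w + 1)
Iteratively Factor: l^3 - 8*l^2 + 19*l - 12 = (l - 4)*(l^2 - 4*l + 3) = (l - 4)*(l - 1)*(l - 3)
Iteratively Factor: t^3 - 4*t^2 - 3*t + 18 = (t - 3)*(t^2 - t - 6) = (t - 3)^2*(t + 2)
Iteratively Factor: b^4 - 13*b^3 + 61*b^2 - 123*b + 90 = (b - 2)*(b^3 - 11*b^2 + 39*b - 45) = (b - 3)*(b - 2)*(b^2 - 8*b + 15) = (b - 3)^2*(b - 2)*(b - 5)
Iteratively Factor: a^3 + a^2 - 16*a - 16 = (a + 4)*(a^2 - 3*a - 4) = (a - 4)*(a + 4)*(a + 1)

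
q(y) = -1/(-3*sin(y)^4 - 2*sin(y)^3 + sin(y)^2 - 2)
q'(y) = -(12*sin(y)^3*cos(y) + 6*sin(y)^2*cos(y) - 2*sin(y)*cos(y))/(-3*sin(y)^4 - 2*sin(y)^3 + sin(y)^2 - 2)^2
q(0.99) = 0.25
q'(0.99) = -0.34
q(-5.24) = 0.24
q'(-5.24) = -0.30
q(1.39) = 0.17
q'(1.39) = -0.08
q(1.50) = 0.17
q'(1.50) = -0.03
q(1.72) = 0.17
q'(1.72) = 0.07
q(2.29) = 0.31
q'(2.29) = 0.44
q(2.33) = 0.33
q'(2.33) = 0.46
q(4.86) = 0.51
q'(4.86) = 0.14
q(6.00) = 0.53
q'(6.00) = -0.20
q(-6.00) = 0.50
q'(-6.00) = -0.04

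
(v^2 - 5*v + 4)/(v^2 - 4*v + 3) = (v - 4)/(v - 3)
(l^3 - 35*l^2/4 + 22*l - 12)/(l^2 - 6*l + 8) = (l^2 - 19*l/4 + 3)/(l - 2)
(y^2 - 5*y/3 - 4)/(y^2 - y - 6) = (y + 4/3)/(y + 2)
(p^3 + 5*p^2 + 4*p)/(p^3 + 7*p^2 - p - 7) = p*(p + 4)/(p^2 + 6*p - 7)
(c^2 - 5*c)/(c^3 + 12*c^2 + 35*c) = (c - 5)/(c^2 + 12*c + 35)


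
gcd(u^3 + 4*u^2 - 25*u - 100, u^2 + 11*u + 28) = u + 4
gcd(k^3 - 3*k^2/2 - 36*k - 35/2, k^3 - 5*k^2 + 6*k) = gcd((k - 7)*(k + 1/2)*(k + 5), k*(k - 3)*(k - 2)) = 1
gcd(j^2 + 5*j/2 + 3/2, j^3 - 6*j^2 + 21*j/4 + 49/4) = j + 1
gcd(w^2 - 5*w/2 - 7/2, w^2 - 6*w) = 1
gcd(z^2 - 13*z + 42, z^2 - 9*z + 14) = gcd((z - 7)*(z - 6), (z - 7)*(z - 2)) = z - 7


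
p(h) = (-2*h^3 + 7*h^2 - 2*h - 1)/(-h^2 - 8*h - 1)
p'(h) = (2*h + 8)*(-2*h^3 + 7*h^2 - 2*h - 1)/(-h^2 - 8*h - 1)^2 + (-6*h^2 + 14*h - 2)/(-h^2 - 8*h - 1)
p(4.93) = 1.24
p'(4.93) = 0.87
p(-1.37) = 2.48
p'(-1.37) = -2.40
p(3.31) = 0.09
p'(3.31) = 0.52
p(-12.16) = -90.23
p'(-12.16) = -8.01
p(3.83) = 0.40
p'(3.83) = 0.65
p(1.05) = -0.22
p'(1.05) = -0.37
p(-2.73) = 7.27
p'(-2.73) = -4.97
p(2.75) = -0.16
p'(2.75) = 0.36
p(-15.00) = -78.81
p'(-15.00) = -1.62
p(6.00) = 2.27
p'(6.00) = 1.04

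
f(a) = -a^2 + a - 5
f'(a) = 1 - 2*a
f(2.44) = -8.51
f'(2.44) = -3.88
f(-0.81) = -6.47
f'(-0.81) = 2.62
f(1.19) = -5.23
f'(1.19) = -1.38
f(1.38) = -5.52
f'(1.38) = -1.76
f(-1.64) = -9.33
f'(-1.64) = 4.28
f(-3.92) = -24.29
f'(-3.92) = 8.84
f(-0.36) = -5.49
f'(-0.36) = 1.72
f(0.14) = -4.88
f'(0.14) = 0.72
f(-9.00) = -95.00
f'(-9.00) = 19.00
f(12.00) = -137.00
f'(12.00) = -23.00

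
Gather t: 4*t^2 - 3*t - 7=4*t^2 - 3*t - 7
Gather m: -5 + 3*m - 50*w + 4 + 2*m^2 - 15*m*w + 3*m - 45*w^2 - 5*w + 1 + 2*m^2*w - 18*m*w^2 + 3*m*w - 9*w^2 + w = m^2*(2*w + 2) + m*(-18*w^2 - 12*w + 6) - 54*w^2 - 54*w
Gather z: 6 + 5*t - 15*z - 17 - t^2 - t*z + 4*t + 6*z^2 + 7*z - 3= -t^2 + 9*t + 6*z^2 + z*(-t - 8) - 14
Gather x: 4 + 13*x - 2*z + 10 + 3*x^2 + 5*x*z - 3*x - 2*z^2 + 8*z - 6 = 3*x^2 + x*(5*z + 10) - 2*z^2 + 6*z + 8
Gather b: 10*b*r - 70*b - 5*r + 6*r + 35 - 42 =b*(10*r - 70) + r - 7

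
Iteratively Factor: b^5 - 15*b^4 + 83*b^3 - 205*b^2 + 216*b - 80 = (b - 4)*(b^4 - 11*b^3 + 39*b^2 - 49*b + 20) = (b - 4)*(b - 1)*(b^3 - 10*b^2 + 29*b - 20) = (b - 4)^2*(b - 1)*(b^2 - 6*b + 5) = (b - 5)*(b - 4)^2*(b - 1)*(b - 1)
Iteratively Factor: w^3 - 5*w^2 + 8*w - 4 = (w - 1)*(w^2 - 4*w + 4) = (w - 2)*(w - 1)*(w - 2)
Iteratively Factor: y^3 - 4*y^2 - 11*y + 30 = (y - 2)*(y^2 - 2*y - 15) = (y - 2)*(y + 3)*(y - 5)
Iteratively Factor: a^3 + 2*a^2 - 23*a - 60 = (a + 3)*(a^2 - a - 20) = (a - 5)*(a + 3)*(a + 4)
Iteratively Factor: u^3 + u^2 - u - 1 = (u + 1)*(u^2 - 1) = (u + 1)^2*(u - 1)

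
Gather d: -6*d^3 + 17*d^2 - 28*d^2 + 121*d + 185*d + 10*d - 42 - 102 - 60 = -6*d^3 - 11*d^2 + 316*d - 204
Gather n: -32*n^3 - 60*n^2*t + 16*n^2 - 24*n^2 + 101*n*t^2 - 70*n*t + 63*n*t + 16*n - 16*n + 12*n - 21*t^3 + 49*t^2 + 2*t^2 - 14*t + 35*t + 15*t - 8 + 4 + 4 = -32*n^3 + n^2*(-60*t - 8) + n*(101*t^2 - 7*t + 12) - 21*t^3 + 51*t^2 + 36*t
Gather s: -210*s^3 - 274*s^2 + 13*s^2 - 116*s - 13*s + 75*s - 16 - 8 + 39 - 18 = -210*s^3 - 261*s^2 - 54*s - 3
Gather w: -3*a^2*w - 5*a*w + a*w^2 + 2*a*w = a*w^2 + w*(-3*a^2 - 3*a)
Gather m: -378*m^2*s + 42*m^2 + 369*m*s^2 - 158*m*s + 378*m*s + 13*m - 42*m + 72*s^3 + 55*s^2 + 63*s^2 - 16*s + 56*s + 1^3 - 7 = m^2*(42 - 378*s) + m*(369*s^2 + 220*s - 29) + 72*s^3 + 118*s^2 + 40*s - 6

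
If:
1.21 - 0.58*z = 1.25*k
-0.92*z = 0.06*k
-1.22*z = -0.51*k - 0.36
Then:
No Solution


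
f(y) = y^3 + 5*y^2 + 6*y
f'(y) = 3*y^2 + 10*y + 6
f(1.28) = 17.97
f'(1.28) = 23.72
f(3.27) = 108.05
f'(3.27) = 70.78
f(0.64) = 6.15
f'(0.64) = 13.63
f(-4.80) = -24.19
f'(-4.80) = 27.12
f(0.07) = 0.44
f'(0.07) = 6.71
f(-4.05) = -8.72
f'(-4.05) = 14.71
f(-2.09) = 0.17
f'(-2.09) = -1.80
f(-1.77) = -0.50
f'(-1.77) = -2.30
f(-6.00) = -72.00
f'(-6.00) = 54.00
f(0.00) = 0.00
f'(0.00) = 6.00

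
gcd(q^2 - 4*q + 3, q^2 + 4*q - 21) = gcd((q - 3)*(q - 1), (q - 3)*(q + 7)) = q - 3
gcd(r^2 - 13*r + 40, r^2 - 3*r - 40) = r - 8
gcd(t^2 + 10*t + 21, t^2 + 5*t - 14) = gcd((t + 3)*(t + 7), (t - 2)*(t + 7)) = t + 7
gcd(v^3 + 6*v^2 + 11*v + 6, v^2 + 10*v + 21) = v + 3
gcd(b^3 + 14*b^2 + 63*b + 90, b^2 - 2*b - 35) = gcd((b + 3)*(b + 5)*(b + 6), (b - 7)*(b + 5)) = b + 5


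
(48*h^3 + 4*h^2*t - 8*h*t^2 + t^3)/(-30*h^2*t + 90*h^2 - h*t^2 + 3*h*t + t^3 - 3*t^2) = (-8*h^2 - 2*h*t + t^2)/(5*h*t - 15*h + t^2 - 3*t)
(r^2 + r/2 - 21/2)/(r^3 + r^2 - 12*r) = (r + 7/2)/(r*(r + 4))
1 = 1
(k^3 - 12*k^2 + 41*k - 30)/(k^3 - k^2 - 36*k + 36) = (k - 5)/(k + 6)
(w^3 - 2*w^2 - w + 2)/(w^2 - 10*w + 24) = (w^3 - 2*w^2 - w + 2)/(w^2 - 10*w + 24)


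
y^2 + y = y*(y + 1)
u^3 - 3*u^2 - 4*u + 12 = (u - 3)*(u - 2)*(u + 2)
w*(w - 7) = w^2 - 7*w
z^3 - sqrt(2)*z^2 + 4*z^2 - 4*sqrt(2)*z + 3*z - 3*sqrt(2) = (z + 1)*(z + 3)*(z - sqrt(2))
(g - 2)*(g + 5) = g^2 + 3*g - 10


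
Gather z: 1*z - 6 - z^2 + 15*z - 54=-z^2 + 16*z - 60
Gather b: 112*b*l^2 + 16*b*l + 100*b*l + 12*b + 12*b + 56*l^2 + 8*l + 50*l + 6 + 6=b*(112*l^2 + 116*l + 24) + 56*l^2 + 58*l + 12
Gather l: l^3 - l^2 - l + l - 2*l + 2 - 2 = l^3 - l^2 - 2*l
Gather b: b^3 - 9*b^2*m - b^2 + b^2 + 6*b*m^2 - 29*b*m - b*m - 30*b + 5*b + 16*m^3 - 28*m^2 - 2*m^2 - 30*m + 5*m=b^3 - 9*b^2*m + b*(6*m^2 - 30*m - 25) + 16*m^3 - 30*m^2 - 25*m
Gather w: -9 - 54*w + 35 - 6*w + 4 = 30 - 60*w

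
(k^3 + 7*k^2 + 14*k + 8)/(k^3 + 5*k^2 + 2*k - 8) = (k + 1)/(k - 1)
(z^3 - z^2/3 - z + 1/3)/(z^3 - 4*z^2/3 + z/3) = (z + 1)/z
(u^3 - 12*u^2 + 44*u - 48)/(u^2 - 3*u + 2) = (u^2 - 10*u + 24)/(u - 1)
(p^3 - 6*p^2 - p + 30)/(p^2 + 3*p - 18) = (p^2 - 3*p - 10)/(p + 6)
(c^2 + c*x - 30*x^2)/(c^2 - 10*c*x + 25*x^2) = (-c - 6*x)/(-c + 5*x)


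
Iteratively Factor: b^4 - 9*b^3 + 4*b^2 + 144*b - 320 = (b - 5)*(b^3 - 4*b^2 - 16*b + 64) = (b - 5)*(b - 4)*(b^2 - 16) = (b - 5)*(b - 4)^2*(b + 4)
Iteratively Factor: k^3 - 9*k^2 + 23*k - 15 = (k - 1)*(k^2 - 8*k + 15) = (k - 5)*(k - 1)*(k - 3)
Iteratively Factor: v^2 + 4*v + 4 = (v + 2)*(v + 2)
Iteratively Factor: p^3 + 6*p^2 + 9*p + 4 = (p + 1)*(p^2 + 5*p + 4) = (p + 1)*(p + 4)*(p + 1)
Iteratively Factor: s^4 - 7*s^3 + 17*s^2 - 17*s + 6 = (s - 1)*(s^3 - 6*s^2 + 11*s - 6) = (s - 1)^2*(s^2 - 5*s + 6) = (s - 2)*(s - 1)^2*(s - 3)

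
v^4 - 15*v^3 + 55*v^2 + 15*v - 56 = (v - 8)*(v - 7)*(v - 1)*(v + 1)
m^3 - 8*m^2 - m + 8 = (m - 8)*(m - 1)*(m + 1)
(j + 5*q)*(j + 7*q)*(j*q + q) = j^3*q + 12*j^2*q^2 + j^2*q + 35*j*q^3 + 12*j*q^2 + 35*q^3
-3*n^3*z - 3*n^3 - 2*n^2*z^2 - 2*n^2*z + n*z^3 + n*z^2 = (-3*n + z)*(n + z)*(n*z + n)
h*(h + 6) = h^2 + 6*h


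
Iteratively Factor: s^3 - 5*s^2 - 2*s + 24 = (s - 3)*(s^2 - 2*s - 8) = (s - 4)*(s - 3)*(s + 2)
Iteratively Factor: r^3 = (r)*(r^2) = r^2*(r)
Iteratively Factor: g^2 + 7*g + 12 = (g + 4)*(g + 3)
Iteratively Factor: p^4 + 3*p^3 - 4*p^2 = (p - 1)*(p^3 + 4*p^2) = (p - 1)*(p + 4)*(p^2) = p*(p - 1)*(p + 4)*(p)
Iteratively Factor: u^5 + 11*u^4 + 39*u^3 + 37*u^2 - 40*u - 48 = (u - 1)*(u^4 + 12*u^3 + 51*u^2 + 88*u + 48) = (u - 1)*(u + 4)*(u^3 + 8*u^2 + 19*u + 12) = (u - 1)*(u + 1)*(u + 4)*(u^2 + 7*u + 12) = (u - 1)*(u + 1)*(u + 3)*(u + 4)*(u + 4)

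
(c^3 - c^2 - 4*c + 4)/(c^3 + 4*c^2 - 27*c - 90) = (c^3 - c^2 - 4*c + 4)/(c^3 + 4*c^2 - 27*c - 90)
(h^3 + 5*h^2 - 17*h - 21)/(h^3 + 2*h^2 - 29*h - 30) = (h^2 + 4*h - 21)/(h^2 + h - 30)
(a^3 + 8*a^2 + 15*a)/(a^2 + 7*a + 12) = a*(a + 5)/(a + 4)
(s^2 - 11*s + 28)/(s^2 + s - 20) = (s - 7)/(s + 5)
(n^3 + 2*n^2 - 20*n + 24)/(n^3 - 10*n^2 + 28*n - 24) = (n + 6)/(n - 6)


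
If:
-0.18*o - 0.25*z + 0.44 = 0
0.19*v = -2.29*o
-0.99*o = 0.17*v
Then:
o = 0.00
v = 0.00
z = 1.76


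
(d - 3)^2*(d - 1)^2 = d^4 - 8*d^3 + 22*d^2 - 24*d + 9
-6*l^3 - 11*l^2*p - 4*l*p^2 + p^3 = (-6*l + p)*(l + p)^2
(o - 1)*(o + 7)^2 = o^3 + 13*o^2 + 35*o - 49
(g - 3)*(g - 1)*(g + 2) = g^3 - 2*g^2 - 5*g + 6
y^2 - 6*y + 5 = (y - 5)*(y - 1)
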